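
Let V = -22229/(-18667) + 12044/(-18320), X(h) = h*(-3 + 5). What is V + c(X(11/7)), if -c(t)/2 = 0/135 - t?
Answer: 4080991221/598464020 ≈ 6.8191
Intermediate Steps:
X(h) = 2*h (X(h) = h*2 = 2*h)
V = 45602483/85494860 (V = -22229*(-1/18667) + 12044*(-1/18320) = 22229/18667 - 3011/4580 = 45602483/85494860 ≈ 0.53339)
c(t) = 2*t (c(t) = -2*(0/135 - t) = -2*(0*(1/135) - t) = -2*(0 - t) = -(-2)*t = 2*t)
V + c(X(11/7)) = 45602483/85494860 + 2*(2*(11/7)) = 45602483/85494860 + 2*(22/7) = 45602483/85494860 + 44/7 = 4080991221/598464020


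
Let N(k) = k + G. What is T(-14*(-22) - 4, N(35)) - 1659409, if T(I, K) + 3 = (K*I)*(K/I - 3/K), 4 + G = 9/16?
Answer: -424787919/256 ≈ -1.6593e+6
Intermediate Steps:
G = -55/16 (G = -4 + 9/16 = -55/16 ≈ -3.4375)
N(k) = -55/16 + k (N(k) = k - 55/16 = -55/16 + k)
T(I, K) = -3 + I*K*(-3/K + K/I) (T(I, K) = -3 + (K*I)*(K/I - 3/K) = -3 + (I*K)*(-3/K + K/I) = -3 + I*K*(-3/K + K/I))
T(-14*(-22) - 4, N(35)) - 1659409 = (-3 + (-55/16 + 35)**2 - 3*(-14*(-22) - 4)) - 1659409 = (-3 + (505/16)**2 - 3*(308 - 4)) - 1659409 = (-3 + 255025/256 - 3*304) - 1659409 = (-3 + 255025/256 - 912) - 1659409 = 20785/256 - 1659409 = -424787919/256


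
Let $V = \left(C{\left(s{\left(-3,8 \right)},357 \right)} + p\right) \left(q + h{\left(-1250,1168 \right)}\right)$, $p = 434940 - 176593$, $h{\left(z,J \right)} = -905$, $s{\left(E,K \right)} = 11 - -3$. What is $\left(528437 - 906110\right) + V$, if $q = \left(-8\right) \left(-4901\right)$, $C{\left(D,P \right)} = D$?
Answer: $9895623710$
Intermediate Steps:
$s{\left(E,K \right)} = 14$ ($s{\left(E,K \right)} = 11 + 3 = 14$)
$q = 39208$
$p = 258347$
$V = 9896001383$ ($V = \left(14 + 258347\right) \left(39208 - 905\right) = 258361 \cdot 38303 = 9896001383$)
$\left(528437 - 906110\right) + V = \left(528437 - 906110\right) + 9896001383 = -377673 + 9896001383 = 9895623710$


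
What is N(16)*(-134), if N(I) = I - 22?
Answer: 804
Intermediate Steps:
N(I) = -22 + I
N(16)*(-134) = (-22 + 16)*(-134) = -6*(-134) = 804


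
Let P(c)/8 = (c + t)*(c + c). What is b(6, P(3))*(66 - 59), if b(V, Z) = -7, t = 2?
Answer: -49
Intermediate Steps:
P(c) = 16*c*(2 + c) (P(c) = 8*((c + 2)*(c + c)) = 8*((2 + c)*(2*c)) = 8*(2*c*(2 + c)) = 16*c*(2 + c))
b(6, P(3))*(66 - 59) = -7*(66 - 59) = -7*7 = -49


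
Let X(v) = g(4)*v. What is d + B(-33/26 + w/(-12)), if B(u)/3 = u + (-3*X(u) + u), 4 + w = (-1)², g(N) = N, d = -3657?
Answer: -94287/26 ≈ -3626.4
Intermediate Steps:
w = -3 (w = -4 + (-1)² = -4 + 1 = -3)
X(v) = 4*v
B(u) = -30*u (B(u) = 3*(u + (-12*u + u)) = 3*(u - 11*u) = 3*(-10*u) = -30*u)
d + B(-33/26 + w/(-12)) = -3657 - 30*(-33/26 - 3/(-12)) = -3657 - 30*(-33*1/26 - 3*(-1/12)) = -3657 - 30*(-33/26 + ¼) = -3657 - 30*(-53/52) = -3657 + 795/26 = -94287/26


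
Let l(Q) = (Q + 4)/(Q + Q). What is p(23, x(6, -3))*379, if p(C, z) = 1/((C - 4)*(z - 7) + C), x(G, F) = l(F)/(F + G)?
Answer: -6822/1999 ≈ -3.4127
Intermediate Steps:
l(Q) = (4 + Q)/(2*Q) (l(Q) = (4 + Q)/((2*Q)) = (4 + Q)*(1/(2*Q)) = (4 + Q)/(2*Q))
x(G, F) = (4 + F)/(2*F*(F + G)) (x(G, F) = ((4 + F)/(2*F))/(F + G) = (4 + F)/(2*F*(F + G)))
p(C, z) = 1/(C + (-7 + z)*(-4 + C)) (p(C, z) = 1/((-4 + C)*(-7 + z) + C) = 1/((-7 + z)*(-4 + C) + C) = 1/(C + (-7 + z)*(-4 + C)))
p(23, x(6, -3))*379 = 379/(28 - 6*23 - 2*(4 - 3)/((-3)*(-3 + 6)) + 23*((1/2)*(4 - 3)/(-3*(-3 + 6)))) = 379/(28 - 138 - 2*(-1)/(3*3) + 23*((1/2)*(-1/3)*1/3)) = 379/(28 - 138 - 2*(-1)/(3*3) + 23*((1/2)*(-1/3)*(1/3)*1)) = 379/(28 - 138 - 4*(-1/18) + 23*(-1/18)) = 379/(28 - 138 + 2/9 - 23/18) = 379/(-1999/18) = -18/1999*379 = -6822/1999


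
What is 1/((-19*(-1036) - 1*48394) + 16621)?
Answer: -1/12089 ≈ -8.2720e-5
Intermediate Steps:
1/((-19*(-1036) - 1*48394) + 16621) = 1/((19684 - 48394) + 16621) = 1/(-28710 + 16621) = 1/(-12089) = -1/12089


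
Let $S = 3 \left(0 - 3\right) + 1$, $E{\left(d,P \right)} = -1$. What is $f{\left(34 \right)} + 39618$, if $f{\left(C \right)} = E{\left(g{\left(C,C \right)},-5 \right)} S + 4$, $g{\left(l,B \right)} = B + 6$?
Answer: $39630$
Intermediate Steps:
$g{\left(l,B \right)} = 6 + B$
$S = -8$ ($S = 3 \left(0 - 3\right) + 1 = 3 \left(-3\right) + 1 = -9 + 1 = -8$)
$f{\left(C \right)} = 12$ ($f{\left(C \right)} = \left(-1\right) \left(-8\right) + 4 = 8 + 4 = 12$)
$f{\left(34 \right)} + 39618 = 12 + 39618 = 39630$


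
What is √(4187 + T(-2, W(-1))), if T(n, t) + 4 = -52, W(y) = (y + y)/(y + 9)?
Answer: 9*√51 ≈ 64.273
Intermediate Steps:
W(y) = 2*y/(9 + y) (W(y) = (2*y)/(9 + y) = 2*y/(9 + y))
T(n, t) = -56 (T(n, t) = -4 - 52 = -56)
√(4187 + T(-2, W(-1))) = √(4187 - 56) = √4131 = 9*√51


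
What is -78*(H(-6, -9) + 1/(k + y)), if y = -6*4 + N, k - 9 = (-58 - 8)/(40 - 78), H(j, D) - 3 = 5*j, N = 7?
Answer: 252096/119 ≈ 2118.5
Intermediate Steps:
H(j, D) = 3 + 5*j
k = 204/19 (k = 9 + (-58 - 8)/(40 - 78) = 9 - 66/(-38) = 9 - 66*(-1/38) = 9 + 33/19 = 204/19 ≈ 10.737)
y = -17 (y = -6*4 + 7 = -24 + 7 = -17)
-78*(H(-6, -9) + 1/(k + y)) = -78*((3 + 5*(-6)) + 1/(204/19 - 17)) = -78*((3 - 30) + 1/(-119/19)) = -78*(-27 - 19/119) = -78*(-3232/119) = 252096/119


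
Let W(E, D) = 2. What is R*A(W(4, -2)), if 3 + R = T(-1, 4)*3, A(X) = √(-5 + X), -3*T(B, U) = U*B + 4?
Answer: -3*I*√3 ≈ -5.1962*I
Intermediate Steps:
T(B, U) = -4/3 - B*U/3 (T(B, U) = -(U*B + 4)/3 = -(B*U + 4)/3 = -(4 + B*U)/3 = -4/3 - B*U/3)
R = -3 (R = -3 + (-4/3 - ⅓*(-1)*4)*3 = -3 + (-4/3 + 4/3)*3 = -3 + 0*3 = -3 + 0 = -3)
R*A(W(4, -2)) = -3*√(-5 + 2) = -3*I*√3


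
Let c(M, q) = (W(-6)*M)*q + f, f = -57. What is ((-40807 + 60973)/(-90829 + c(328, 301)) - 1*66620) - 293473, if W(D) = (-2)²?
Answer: -18246269042/50671 ≈ -3.6009e+5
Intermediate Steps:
W(D) = 4
c(M, q) = -57 + 4*M*q (c(M, q) = (4*M)*q - 57 = 4*M*q - 57 = -57 + 4*M*q)
((-40807 + 60973)/(-90829 + c(328, 301)) - 1*66620) - 293473 = ((-40807 + 60973)/(-90829 + (-57 + 4*328*301)) - 1*66620) - 293473 = (20166/(-90829 + (-57 + 394912)) - 66620) - 293473 = (20166/(-90829 + 394855) - 66620) - 293473 = (20166/304026 - 66620) - 293473 = (20166*(1/304026) - 66620) - 293473 = (3361/50671 - 66620) - 293473 = -3375698659/50671 - 293473 = -18246269042/50671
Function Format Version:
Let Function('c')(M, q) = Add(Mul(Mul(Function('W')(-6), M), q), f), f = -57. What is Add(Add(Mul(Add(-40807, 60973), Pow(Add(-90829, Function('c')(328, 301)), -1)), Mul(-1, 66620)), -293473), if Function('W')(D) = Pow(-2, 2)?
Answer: Rational(-18246269042, 50671) ≈ -3.6009e+5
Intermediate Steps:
Function('W')(D) = 4
Function('c')(M, q) = Add(-57, Mul(4, M, q)) (Function('c')(M, q) = Add(Mul(Mul(4, M), q), -57) = Add(Mul(4, M, q), -57) = Add(-57, Mul(4, M, q)))
Add(Add(Mul(Add(-40807, 60973), Pow(Add(-90829, Function('c')(328, 301)), -1)), Mul(-1, 66620)), -293473) = Add(Add(Mul(Add(-40807, 60973), Pow(Add(-90829, Add(-57, Mul(4, 328, 301))), -1)), Mul(-1, 66620)), -293473) = Add(Add(Mul(20166, Pow(Add(-90829, Add(-57, 394912)), -1)), -66620), -293473) = Add(Add(Mul(20166, Pow(Add(-90829, 394855), -1)), -66620), -293473) = Add(Add(Mul(20166, Pow(304026, -1)), -66620), -293473) = Add(Add(Mul(20166, Rational(1, 304026)), -66620), -293473) = Add(Add(Rational(3361, 50671), -66620), -293473) = Add(Rational(-3375698659, 50671), -293473) = Rational(-18246269042, 50671)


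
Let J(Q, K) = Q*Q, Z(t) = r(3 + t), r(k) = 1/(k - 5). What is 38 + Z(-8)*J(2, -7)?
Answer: 188/5 ≈ 37.600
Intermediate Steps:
r(k) = 1/(-5 + k)
Z(t) = 1/(-2 + t) (Z(t) = 1/(-5 + (3 + t)) = 1/(-2 + t))
J(Q, K) = Q²
38 + Z(-8)*J(2, -7) = 38 + 2²/(-2 - 8) = 38 + 4/(-10) = 38 - ⅒*4 = 38 - ⅖ = 188/5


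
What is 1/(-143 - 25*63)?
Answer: -1/1718 ≈ -0.00058207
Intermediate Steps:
1/(-143 - 25*63) = 1/(-143 - 1575) = 1/(-1718) = -1/1718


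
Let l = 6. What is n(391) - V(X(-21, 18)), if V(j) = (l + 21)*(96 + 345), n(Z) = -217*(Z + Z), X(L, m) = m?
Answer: -181601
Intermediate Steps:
n(Z) = -434*Z
V(j) = 11907 (V(j) = (6 + 21)*(96 + 345) = 27*441 = 11907)
n(391) - V(X(-21, 18)) = -434*391 - 1*11907 = -169694 - 11907 = -181601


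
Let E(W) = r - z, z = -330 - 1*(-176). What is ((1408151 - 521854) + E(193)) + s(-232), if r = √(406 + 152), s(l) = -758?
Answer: 885693 + 3*√62 ≈ 8.8572e+5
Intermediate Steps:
z = -154 (z = -330 + 176 = -154)
r = 3*√62 (r = √558 = 3*√62 ≈ 23.622)
E(W) = 154 + 3*√62 (E(W) = 3*√62 - 1*(-154) = 3*√62 + 154 = 154 + 3*√62)
((1408151 - 521854) + E(193)) + s(-232) = ((1408151 - 521854) + (154 + 3*√62)) - 758 = (886297 + (154 + 3*√62)) - 758 = (886451 + 3*√62) - 758 = 885693 + 3*√62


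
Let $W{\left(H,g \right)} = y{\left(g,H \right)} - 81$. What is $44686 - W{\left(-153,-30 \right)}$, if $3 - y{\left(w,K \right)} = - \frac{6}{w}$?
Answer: $\frac{223821}{5} \approx 44764.0$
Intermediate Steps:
$y{\left(w,K \right)} = 3 + \frac{6}{w}$ ($y{\left(w,K \right)} = 3 - - \frac{6}{w} = 3 + \frac{6}{w}$)
$W{\left(H,g \right)} = -78 + \frac{6}{g}$ ($W{\left(H,g \right)} = \left(3 + \frac{6}{g}\right) - 81 = -78 + \frac{6}{g}$)
$44686 - W{\left(-153,-30 \right)} = 44686 - \left(-78 + \frac{6}{-30}\right) = 44686 - \left(-78 + 6 \left(- \frac{1}{30}\right)\right) = 44686 - \left(-78 - \frac{1}{5}\right) = 44686 - - \frac{391}{5} = 44686 + \frac{391}{5} = \frac{223821}{5}$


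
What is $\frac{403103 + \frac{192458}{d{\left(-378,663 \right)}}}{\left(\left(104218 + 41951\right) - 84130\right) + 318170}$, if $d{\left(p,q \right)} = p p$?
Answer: $\frac{4114082965}{3880413054} \approx 1.0602$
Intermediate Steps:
$d{\left(p,q \right)} = p^{2}$
$\frac{403103 + \frac{192458}{d{\left(-378,663 \right)}}}{\left(\left(104218 + 41951\right) - 84130\right) + 318170} = \frac{403103 + \frac{192458}{\left(-378\right)^{2}}}{\left(\left(104218 + 41951\right) - 84130\right) + 318170} = \frac{403103 + \frac{192458}{142884}}{\left(146169 - 84130\right) + 318170} = \frac{403103 + 192458 \cdot \frac{1}{142884}}{62039 + 318170} = \frac{403103 + \frac{13747}{10206}}{380209} = \frac{4114082965}{10206} \cdot \frac{1}{380209} = \frac{4114082965}{3880413054}$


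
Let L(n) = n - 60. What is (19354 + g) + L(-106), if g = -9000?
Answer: 10188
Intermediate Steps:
L(n) = -60 + n
(19354 + g) + L(-106) = (19354 - 9000) + (-60 - 106) = 10354 - 166 = 10188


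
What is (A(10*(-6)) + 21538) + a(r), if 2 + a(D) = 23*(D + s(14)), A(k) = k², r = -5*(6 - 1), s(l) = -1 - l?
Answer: 24216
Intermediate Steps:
r = -25 (r = -5*5 = -25)
a(D) = -347 + 23*D (a(D) = -2 + 23*(D + (-1 - 1*14)) = -2 + 23*(D + (-1 - 14)) = -2 + 23*(D - 15) = -2 + 23*(-15 + D) = -2 + (-345 + 23*D) = -347 + 23*D)
(A(10*(-6)) + 21538) + a(r) = ((10*(-6))² + 21538) + (-347 + 23*(-25)) = ((-60)² + 21538) + (-347 - 575) = (3600 + 21538) - 922 = 25138 - 922 = 24216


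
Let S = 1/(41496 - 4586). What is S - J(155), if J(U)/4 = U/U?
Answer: -147639/36910 ≈ -4.0000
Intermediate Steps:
S = 1/36910 ≈ 2.7093e-5
J(U) = 4 (J(U) = 4*(U/U) = 4*1 = 4)
S - J(155) = 1/36910 - 1*4 = 1/36910 - 4 = -147639/36910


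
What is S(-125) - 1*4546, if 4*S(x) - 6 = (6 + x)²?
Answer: -4017/4 ≈ -1004.3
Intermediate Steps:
S(x) = 3/2 + (6 + x)²/4
S(-125) - 1*4546 = (3/2 + (6 - 125)²/4) - 1*4546 = (3/2 + (¼)*(-119)²) - 4546 = (3/2 + (¼)*14161) - 4546 = (3/2 + 14161/4) - 4546 = 14167/4 - 4546 = -4017/4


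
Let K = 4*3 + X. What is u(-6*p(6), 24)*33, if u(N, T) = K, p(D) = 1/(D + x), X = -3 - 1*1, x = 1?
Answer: 264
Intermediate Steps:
X = -4 (X = -3 - 1 = -4)
p(D) = 1/(1 + D) (p(D) = 1/(D + 1) = 1/(1 + D))
K = 8 (K = 4*3 - 4 = 12 - 4 = 8)
u(N, T) = 8
u(-6*p(6), 24)*33 = 8*33 = 264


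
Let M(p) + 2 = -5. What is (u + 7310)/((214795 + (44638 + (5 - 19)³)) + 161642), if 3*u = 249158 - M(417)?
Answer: 90365/418331 ≈ 0.21601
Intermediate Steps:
M(p) = -7 (M(p) = -2 - 5 = -7)
u = 83055 (u = (249158 - 1*(-7))/3 = (249158 + 7)/3 = (⅓)*249165 = 83055)
(u + 7310)/((214795 + (44638 + (5 - 19)³)) + 161642) = (83055 + 7310)/((214795 + (44638 + (5 - 19)³)) + 161642) = 90365/((214795 + (44638 + (-14)³)) + 161642) = 90365/((214795 + (44638 - 2744)) + 161642) = 90365/((214795 + 41894) + 161642) = 90365/(256689 + 161642) = 90365/418331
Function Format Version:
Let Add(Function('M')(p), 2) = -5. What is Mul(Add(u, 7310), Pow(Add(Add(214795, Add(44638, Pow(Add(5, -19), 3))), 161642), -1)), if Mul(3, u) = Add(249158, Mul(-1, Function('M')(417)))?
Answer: Rational(90365, 418331) ≈ 0.21601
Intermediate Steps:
Function('M')(p) = -7 (Function('M')(p) = Add(-2, -5) = -7)
u = 83055 (u = Mul(Rational(1, 3), Add(249158, Mul(-1, -7))) = Mul(Rational(1, 3), Add(249158, 7)) = Mul(Rational(1, 3), 249165) = 83055)
Mul(Add(u, 7310), Pow(Add(Add(214795, Add(44638, Pow(Add(5, -19), 3))), 161642), -1)) = Mul(Add(83055, 7310), Pow(Add(Add(214795, Add(44638, Pow(Add(5, -19), 3))), 161642), -1)) = Mul(90365, Pow(Add(Add(214795, Add(44638, Pow(-14, 3))), 161642), -1)) = Mul(90365, Pow(Add(Add(214795, Add(44638, -2744)), 161642), -1)) = Mul(90365, Pow(Add(Add(214795, 41894), 161642), -1)) = Mul(90365, Pow(Add(256689, 161642), -1)) = Mul(90365, Pow(418331, -1)) = Mul(90365, Rational(1, 418331)) = Rational(90365, 418331)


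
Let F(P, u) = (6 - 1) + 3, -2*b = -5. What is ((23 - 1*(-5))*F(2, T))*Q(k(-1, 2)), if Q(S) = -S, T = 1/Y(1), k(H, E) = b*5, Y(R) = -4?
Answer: -2800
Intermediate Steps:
b = 5/2 (b = -½*(-5) = 5/2 ≈ 2.5000)
k(H, E) = 25/2 (k(H, E) = (5/2)*5 = 25/2)
T = -¼ (T = 1/(-4) = -¼ ≈ -0.25000)
F(P, u) = 8 (F(P, u) = 5 + 3 = 8)
((23 - 1*(-5))*F(2, T))*Q(k(-1, 2)) = ((23 - 1*(-5))*8)*(-1*25/2) = ((23 + 5)*8)*(-25/2) = (28*8)*(-25/2) = 224*(-25/2) = -2800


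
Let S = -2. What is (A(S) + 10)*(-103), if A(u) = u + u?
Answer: -618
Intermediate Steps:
A(u) = 2*u
(A(S) + 10)*(-103) = (2*(-2) + 10)*(-103) = (-4 + 10)*(-103) = 6*(-103) = -618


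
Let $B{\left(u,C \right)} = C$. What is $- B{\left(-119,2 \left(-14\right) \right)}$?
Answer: $28$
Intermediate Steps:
$- B{\left(-119,2 \left(-14\right) \right)} = - 2 \left(-14\right) = \left(-1\right) \left(-28\right) = 28$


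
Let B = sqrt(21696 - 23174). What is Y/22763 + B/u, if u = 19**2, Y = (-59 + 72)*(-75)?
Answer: -75/1751 + I*sqrt(1478)/361 ≈ -0.042833 + 0.1065*I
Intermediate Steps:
B = I*sqrt(1478) (B = sqrt(-1478) = I*sqrt(1478) ≈ 38.445*I)
Y = -975 (Y = 13*(-75) = -975)
u = 361
Y/22763 + B/u = -975/22763 + (I*sqrt(1478))/361 = -975*1/22763 + (I*sqrt(1478))*(1/361) = -75/1751 + I*sqrt(1478)/361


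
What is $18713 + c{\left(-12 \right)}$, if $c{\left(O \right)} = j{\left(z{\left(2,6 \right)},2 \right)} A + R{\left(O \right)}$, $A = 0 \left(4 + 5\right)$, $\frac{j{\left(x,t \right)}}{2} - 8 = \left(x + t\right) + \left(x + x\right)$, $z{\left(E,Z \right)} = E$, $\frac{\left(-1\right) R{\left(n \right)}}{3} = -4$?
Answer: $18725$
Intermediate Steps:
$R{\left(n \right)} = 12$ ($R{\left(n \right)} = \left(-3\right) \left(-4\right) = 12$)
$j{\left(x,t \right)} = 16 + 2 t + 6 x$ ($j{\left(x,t \right)} = 16 + 2 \left(\left(x + t\right) + \left(x + x\right)\right) = 16 + 2 \left(\left(t + x\right) + 2 x\right) = 16 + 2 \left(t + 3 x\right) = 16 + \left(2 t + 6 x\right) = 16 + 2 t + 6 x$)
$A = 0$ ($A = 0 \cdot 9 = 0$)
$c{\left(O \right)} = 12$ ($c{\left(O \right)} = \left(16 + 2 \cdot 2 + 6 \cdot 2\right) 0 + 12 = \left(16 + 4 + 12\right) 0 + 12 = 32 \cdot 0 + 12 = 0 + 12 = 12$)
$18713 + c{\left(-12 \right)} = 18713 + 12 = 18725$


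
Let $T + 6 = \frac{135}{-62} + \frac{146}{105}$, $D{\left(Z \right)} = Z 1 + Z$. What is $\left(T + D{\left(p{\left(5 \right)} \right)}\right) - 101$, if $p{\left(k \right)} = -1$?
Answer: $- \frac{714713}{6510} \approx -109.79$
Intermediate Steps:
$D{\left(Z \right)} = 2 Z$ ($D{\left(Z \right)} = Z + Z = 2 Z$)
$T = - \frac{44183}{6510}$ ($T = -6 + \left(\frac{135}{-62} + \frac{146}{105}\right) = -6 + \left(135 \left(- \frac{1}{62}\right) + 146 \cdot \frac{1}{105}\right) = -6 + \left(- \frac{135}{62} + \frac{146}{105}\right) = -6 - \frac{5123}{6510} = - \frac{44183}{6510} \approx -6.7869$)
$\left(T + D{\left(p{\left(5 \right)} \right)}\right) - 101 = \left(- \frac{44183}{6510} + 2 \left(-1\right)\right) - 101 = \left(- \frac{44183}{6510} - 2\right) - 101 = - \frac{57203}{6510} - 101 = - \frac{714713}{6510}$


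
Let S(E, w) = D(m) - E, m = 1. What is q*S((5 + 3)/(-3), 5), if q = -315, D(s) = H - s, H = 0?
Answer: -525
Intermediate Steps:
D(s) = -s (D(s) = 0 - s = -s)
S(E, w) = -1 - E (S(E, w) = -1*1 - E = -1 - E)
q*S((5 + 3)/(-3), 5) = -315*(-1 - (5 + 3)/(-3)) = -315*(-1 - (-1)*8/3) = -315*(-1 - 1*(-8/3)) = -315*(-1 + 8/3) = -315*5/3 = -525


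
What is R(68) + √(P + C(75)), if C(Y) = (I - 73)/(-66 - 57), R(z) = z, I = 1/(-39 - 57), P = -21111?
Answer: 68 + I*√20440277678/984 ≈ 68.0 + 145.29*I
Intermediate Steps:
I = -1/96 (I = 1/(-96) = -1/96 ≈ -0.010417)
C(Y) = 7009/11808 (C(Y) = (-1/96 - 73)/(-66 - 57) = -7009/96/(-123) = -7009/96*(-1/123) = 7009/11808)
R(68) + √(P + C(75)) = 68 + √(-21111 + 7009/11808) = 68 + √(-249271679/11808) = 68 + I*√20440277678/984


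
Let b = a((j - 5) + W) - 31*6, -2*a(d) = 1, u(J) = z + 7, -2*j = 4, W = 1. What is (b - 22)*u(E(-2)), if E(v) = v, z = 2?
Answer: -3753/2 ≈ -1876.5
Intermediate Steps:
j = -2 (j = -½*4 = -2)
u(J) = 9 (u(J) = 2 + 7 = 9)
a(d) = -½ (a(d) = -½*1 = -½)
b = -373/2 (b = -½ - 31*6 = -½ - 1*186 = -½ - 186 = -373/2 ≈ -186.50)
(b - 22)*u(E(-2)) = (-373/2 - 22)*9 = -417/2*9 = -3753/2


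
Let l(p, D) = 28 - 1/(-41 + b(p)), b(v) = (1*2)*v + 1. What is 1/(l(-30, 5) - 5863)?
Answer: -100/583499 ≈ -0.00017138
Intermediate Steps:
b(v) = 1 + 2*v (b(v) = 2*v + 1 = 1 + 2*v)
l(p, D) = 28 - 1/(-40 + 2*p) (l(p, D) = 28 - 1/(-41 + (1 + 2*p)) = 28 - 1/(-40 + 2*p))
1/(l(-30, 5) - 5863) = 1/((-1121 + 56*(-30))/(2*(-20 - 30)) - 5863) = 1/((½)*(-1121 - 1680)/(-50) - 5863) = 1/((½)*(-1/50)*(-2801) - 5863) = 1/(2801/100 - 5863) = 1/(-583499/100) = -100/583499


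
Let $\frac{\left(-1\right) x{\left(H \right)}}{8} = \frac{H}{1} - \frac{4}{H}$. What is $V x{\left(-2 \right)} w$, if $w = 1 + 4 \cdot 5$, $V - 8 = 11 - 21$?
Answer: $0$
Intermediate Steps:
$V = -2$ ($V = 8 + \left(11 - 21\right) = 8 - 10 = -2$)
$x{\left(H \right)} = - 8 H + \frac{32}{H}$ ($x{\left(H \right)} = - 8 \left(\frac{H}{1} - \frac{4}{H}\right) = - 8 \left(H 1 - \frac{4}{H}\right) = - 8 \left(H - \frac{4}{H}\right) = - 8 H + \frac{32}{H}$)
$w = 21$ ($w = 1 + 20 = 21$)
$V x{\left(-2 \right)} w = - 2 \left(\left(-8\right) \left(-2\right) + \frac{32}{-2}\right) 21 = - 2 \left(16 + 32 \left(- \frac{1}{2}\right)\right) 21 = - 2 \left(16 - 16\right) 21 = \left(-2\right) 0 \cdot 21 = 0 \cdot 21 = 0$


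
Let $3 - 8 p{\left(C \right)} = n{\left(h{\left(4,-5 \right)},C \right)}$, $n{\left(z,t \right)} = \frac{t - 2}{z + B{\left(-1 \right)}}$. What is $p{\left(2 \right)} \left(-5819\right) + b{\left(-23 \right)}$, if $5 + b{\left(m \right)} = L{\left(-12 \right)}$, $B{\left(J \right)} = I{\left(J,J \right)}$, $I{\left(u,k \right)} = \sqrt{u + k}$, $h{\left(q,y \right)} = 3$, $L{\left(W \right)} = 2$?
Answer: $0$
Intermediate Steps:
$I{\left(u,k \right)} = \sqrt{k + u}$
$B{\left(J \right)} = \sqrt{2} \sqrt{J}$ ($B{\left(J \right)} = \sqrt{J + J} = \sqrt{2 J} = \sqrt{2} \sqrt{J}$)
$b{\left(m \right)} = -3$ ($b{\left(m \right)} = -5 + 2 = -3$)
$n{\left(z,t \right)} = \frac{-2 + t}{z + i \sqrt{2}}$ ($n{\left(z,t \right)} = \frac{t - 2}{z + \sqrt{2} \sqrt{-1}} = \frac{-2 + t}{z + \sqrt{2} i} = \frac{-2 + t}{z + i \sqrt{2}}$)
$p{\left(C \right)} = \frac{3}{8} - \frac{-2 + C}{8 \left(3 + i \sqrt{2}\right)}$ ($p{\left(C \right)} = \frac{3}{8} - \frac{\frac{1}{3 + i \sqrt{2}} \left(-2 + C\right)}{8} = \frac{3}{8} - \frac{-2 + C}{8 \left(3 + i \sqrt{2}\right)}$)
$p{\left(2 \right)} \left(-5819\right) + b{\left(-23 \right)} = \left(\frac{39}{88} - \frac{3}{44} - \frac{i \sqrt{2}}{44} + \frac{1}{88} i 2 \sqrt{2}\right) \left(-5819\right) - 3 = \left(\frac{39}{88} - \frac{3}{44} - \frac{i \sqrt{2}}{44} + \frac{i \sqrt{2}}{44}\right) \left(-5819\right) - 3 = \frac{3}{8} \left(-5819\right) - 3 = - \frac{17457}{8} - 3 = - \frac{17481}{8}$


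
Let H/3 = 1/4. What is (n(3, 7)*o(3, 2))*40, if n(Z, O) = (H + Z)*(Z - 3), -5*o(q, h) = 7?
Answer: 0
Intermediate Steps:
H = ¾ (H = 3*(1/4) = 3*(1*(¼)) = 3*(¼) = ¾ ≈ 0.75000)
o(q, h) = -7/5 (o(q, h) = -⅕*7 = -7/5)
n(Z, O) = (-3 + Z)*(¾ + Z) (n(Z, O) = (¾ + Z)*(Z - 3) = (¾ + Z)*(-3 + Z) = (-3 + Z)*(¾ + Z))
(n(3, 7)*o(3, 2))*40 = ((-9/4 + 3² - 9/4*3)*(-7/5))*40 = ((-9/4 + 9 - 27/4)*(-7/5))*40 = (0*(-7/5))*40 = 0*40 = 0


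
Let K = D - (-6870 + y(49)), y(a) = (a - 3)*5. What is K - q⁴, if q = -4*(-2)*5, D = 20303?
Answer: -2533057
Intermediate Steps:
y(a) = -15 + 5*a (y(a) = (-3 + a)*5 = -15 + 5*a)
q = 40 (q = 8*5 = 40)
K = 26943 (K = 20303 - (-6870 + (-15 + 5*49)) = 20303 - (-6870 + (-15 + 245)) = 20303 - (-6870 + 230) = 20303 - 1*(-6640) = 20303 + 6640 = 26943)
K - q⁴ = 26943 - 1*40⁴ = 26943 - 1*2560000 = 26943 - 2560000 = -2533057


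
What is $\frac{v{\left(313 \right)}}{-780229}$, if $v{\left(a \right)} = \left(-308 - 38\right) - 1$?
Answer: $\frac{347}{780229} \approx 0.00044474$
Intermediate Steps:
$v{\left(a \right)} = -347$ ($v{\left(a \right)} = -346 - 1 = -347$)
$\frac{v{\left(313 \right)}}{-780229} = - \frac{347}{-780229} = \left(-347\right) \left(- \frac{1}{780229}\right) = \frac{347}{780229}$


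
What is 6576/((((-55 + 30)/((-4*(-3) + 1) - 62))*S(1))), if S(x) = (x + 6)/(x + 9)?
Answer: 92064/5 ≈ 18413.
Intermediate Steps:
S(x) = (6 + x)/(9 + x)
6576/((((-55 + 30)/((-4*(-3) + 1) - 62))*S(1))) = 6576/((((-55 + 30)/((-4*(-3) + 1) - 62))*((6 + 1)/(9 + 1)))) = 6576/(((-25/((12 + 1) - 62))*(7/10))) = 6576/(((-25/(13 - 62))*((1/10)*7))) = 6576/((-25/(-49)*(7/10))) = 6576/((-25*(-1/49)*(7/10))) = 6576/(((25/49)*(7/10))) = 6576/(5/14) = 6576*(14/5) = 92064/5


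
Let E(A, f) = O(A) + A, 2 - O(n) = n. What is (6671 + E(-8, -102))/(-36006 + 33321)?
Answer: -6673/2685 ≈ -2.4853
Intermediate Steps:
O(n) = 2 - n
E(A, f) = 2 (E(A, f) = (2 - A) + A = 2)
(6671 + E(-8, -102))/(-36006 + 33321) = (6671 + 2)/(-36006 + 33321) = 6673/(-2685) = 6673*(-1/2685) = -6673/2685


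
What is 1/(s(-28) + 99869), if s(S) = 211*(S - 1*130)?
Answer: 1/66531 ≈ 1.5031e-5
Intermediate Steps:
s(S) = -27430 + 211*S (s(S) = 211*(S - 130) = 211*(-130 + S) = -27430 + 211*S)
1/(s(-28) + 99869) = 1/((-27430 + 211*(-28)) + 99869) = 1/((-27430 - 5908) + 99869) = 1/(-33338 + 99869) = 1/66531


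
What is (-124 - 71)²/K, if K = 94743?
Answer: 4225/10527 ≈ 0.40135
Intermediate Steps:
(-124 - 71)²/K = (-124 - 71)²/94743 = (-195)²*(1/94743) = 38025*(1/94743) = 4225/10527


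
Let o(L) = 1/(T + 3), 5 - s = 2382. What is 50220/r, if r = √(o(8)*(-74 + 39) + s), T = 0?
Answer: -25110*I*√21498/3583 ≈ -1027.5*I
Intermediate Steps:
s = -2377 (s = 5 - 1*2382 = 5 - 2382 = -2377)
o(L) = ⅓ (o(L) = 1/(0 + 3) = 1/3 = ⅓)
r = I*√21498/3 (r = √((-74 + 39)/3 - 2377) = √((⅓)*(-35) - 2377) = √(-35/3 - 2377) = √(-7166/3) = I*√21498/3 ≈ 48.874*I)
50220/r = 50220/((I*√21498/3)) = 50220*(-I*√21498/7166) = -25110*I*√21498/3583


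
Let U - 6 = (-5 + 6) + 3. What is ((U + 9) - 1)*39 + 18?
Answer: 720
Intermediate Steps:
U = 10 (U = 6 + ((-5 + 6) + 3) = 6 + (1 + 3) = 6 + 4 = 10)
((U + 9) - 1)*39 + 18 = ((10 + 9) - 1)*39 + 18 = (19 - 1)*39 + 18 = 18*39 + 18 = 702 + 18 = 720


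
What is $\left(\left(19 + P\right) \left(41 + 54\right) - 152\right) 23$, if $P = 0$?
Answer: $38019$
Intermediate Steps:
$\left(\left(19 + P\right) \left(41 + 54\right) - 152\right) 23 = \left(\left(19 + 0\right) \left(41 + 54\right) - 152\right) 23 = \left(19 \cdot 95 - 152\right) 23 = \left(1805 - 152\right) 23 = 1653 \cdot 23 = 38019$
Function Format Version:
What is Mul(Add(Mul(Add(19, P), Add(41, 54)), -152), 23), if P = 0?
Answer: 38019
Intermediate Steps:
Mul(Add(Mul(Add(19, P), Add(41, 54)), -152), 23) = Mul(Add(Mul(Add(19, 0), Add(41, 54)), -152), 23) = Mul(Add(Mul(19, 95), -152), 23) = Mul(Add(1805, -152), 23) = Mul(1653, 23) = 38019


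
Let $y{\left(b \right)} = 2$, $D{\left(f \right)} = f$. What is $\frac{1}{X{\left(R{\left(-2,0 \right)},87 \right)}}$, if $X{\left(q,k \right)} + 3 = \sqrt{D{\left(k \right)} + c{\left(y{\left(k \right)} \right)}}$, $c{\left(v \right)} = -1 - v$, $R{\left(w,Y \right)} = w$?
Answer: $\frac{1}{25} + \frac{2 \sqrt{21}}{75} \approx 0.1622$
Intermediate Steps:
$X{\left(q,k \right)} = -3 + \sqrt{-3 + k}$ ($X{\left(q,k \right)} = -3 + \sqrt{k - 3} = -3 + \sqrt{-3 + k}$)
$\frac{1}{X{\left(R{\left(-2,0 \right)},87 \right)}} = \frac{1}{-3 + \sqrt{-3 + 87}} = \frac{1}{-3 + \sqrt{84}} = \frac{1}{-3 + 2 \sqrt{21}}$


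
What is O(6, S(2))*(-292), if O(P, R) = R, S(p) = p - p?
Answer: 0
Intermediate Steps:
S(p) = 0
O(6, S(2))*(-292) = 0*(-292) = 0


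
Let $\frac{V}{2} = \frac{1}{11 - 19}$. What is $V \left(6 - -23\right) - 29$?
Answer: $- \frac{145}{4} \approx -36.25$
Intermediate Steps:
$V = - \frac{1}{4}$ ($V = \frac{2}{11 - 19} = \frac{2}{-8} = 2 \left(- \frac{1}{8}\right) = - \frac{1}{4} \approx -0.25$)
$V \left(6 - -23\right) - 29 = - \frac{6 - -23}{4} - 29 = - \frac{6 + 23}{4} - 29 = \left(- \frac{1}{4}\right) 29 - 29 = - \frac{29}{4} - 29 = - \frac{145}{4}$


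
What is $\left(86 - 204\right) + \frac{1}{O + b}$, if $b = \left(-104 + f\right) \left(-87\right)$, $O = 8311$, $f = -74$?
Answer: $- \frac{2808045}{23797} \approx -118.0$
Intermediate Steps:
$b = 15486$ ($b = \left(-104 - 74\right) \left(-87\right) = \left(-178\right) \left(-87\right) = 15486$)
$\left(86 - 204\right) + \frac{1}{O + b} = \left(86 - 204\right) + \frac{1}{8311 + 15486} = \left(86 - 204\right) + \frac{1}{23797} = -118 + \frac{1}{23797} = - \frac{2808045}{23797}$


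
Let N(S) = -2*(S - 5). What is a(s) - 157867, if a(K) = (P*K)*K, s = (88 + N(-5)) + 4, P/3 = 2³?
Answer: 143189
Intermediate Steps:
N(S) = 10 - 2*S (N(S) = -2*(-5 + S) = 10 - 2*S)
P = 24 (P = 3*2³ = 3*8 = 24)
s = 112 (s = (88 + (10 - 2*(-5))) + 4 = (88 + (10 + 10)) + 4 = (88 + 20) + 4 = 108 + 4 = 112)
a(K) = 24*K² (a(K) = (24*K)*K = 24*K²)
a(s) - 157867 = 24*112² - 157867 = 24*12544 - 157867 = 301056 - 157867 = 143189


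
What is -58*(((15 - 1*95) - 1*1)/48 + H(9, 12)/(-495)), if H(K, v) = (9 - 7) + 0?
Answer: 388513/3960 ≈ 98.109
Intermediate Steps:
H(K, v) = 2 (H(K, v) = 2 + 0 = 2)
-58*(((15 - 1*95) - 1*1)/48 + H(9, 12)/(-495)) = -58*(((15 - 1*95) - 1*1)/48 + 2/(-495)) = -58*(((15 - 95) - 1)*(1/48) + 2*(-1/495)) = -58*((-80 - 1)*(1/48) - 2/495) = -58*(-81*1/48 - 2/495) = -58*(-27/16 - 2/495) = -58*(-13397/7920) = 388513/3960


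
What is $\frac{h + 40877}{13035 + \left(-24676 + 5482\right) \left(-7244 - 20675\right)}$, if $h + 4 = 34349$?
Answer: $\frac{8358}{59543369} \approx 0.00014037$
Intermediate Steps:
$h = 34345$ ($h = -4 + 34349 = 34345$)
$\frac{h + 40877}{13035 + \left(-24676 + 5482\right) \left(-7244 - 20675\right)} = \frac{34345 + 40877}{13035 + \left(-24676 + 5482\right) \left(-7244 - 20675\right)} = \frac{75222}{13035 - -535877286} = \frac{75222}{13035 + 535877286} = \frac{75222}{535890321} = 75222 \cdot \frac{1}{535890321} = \frac{8358}{59543369}$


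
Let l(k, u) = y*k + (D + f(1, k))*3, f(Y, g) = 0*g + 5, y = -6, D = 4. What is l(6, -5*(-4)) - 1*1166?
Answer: -1175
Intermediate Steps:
f(Y, g) = 5 (f(Y, g) = 0 + 5 = 5)
l(k, u) = 27 - 6*k (l(k, u) = -6*k + (4 + 5)*3 = -6*k + 9*3 = -6*k + 27 = 27 - 6*k)
l(6, -5*(-4)) - 1*1166 = (27 - 6*6) - 1*1166 = (27 - 36) - 1166 = -9 - 1166 = -1175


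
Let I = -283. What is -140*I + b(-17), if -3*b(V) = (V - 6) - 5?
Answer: 118888/3 ≈ 39629.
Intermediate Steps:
b(V) = 11/3 - V/3 (b(V) = -((V - 6) - 5)/3 = -((-6 + V) - 5)/3 = -(-11 + V)/3 = 11/3 - V/3)
-140*I + b(-17) = -140*(-283) + (11/3 - ⅓*(-17)) = 39620 + (11/3 + 17/3) = 39620 + 28/3 = 118888/3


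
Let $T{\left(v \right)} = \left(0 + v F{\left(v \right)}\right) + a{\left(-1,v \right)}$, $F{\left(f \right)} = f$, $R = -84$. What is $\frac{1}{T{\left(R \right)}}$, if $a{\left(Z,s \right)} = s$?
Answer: $\frac{1}{6972} \approx 0.00014343$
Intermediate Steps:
$T{\left(v \right)} = v + v^{2}$ ($T{\left(v \right)} = \left(0 + v v\right) + v = \left(0 + v^{2}\right) + v = v^{2} + v = v + v^{2}$)
$\frac{1}{T{\left(R \right)}} = \frac{1}{\left(-84\right) \left(1 - 84\right)} = \frac{1}{\left(-84\right) \left(-83\right)} = \frac{1}{6972}$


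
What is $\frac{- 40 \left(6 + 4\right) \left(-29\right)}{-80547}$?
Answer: $- \frac{11600}{80547} \approx -0.14402$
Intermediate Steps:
$\frac{- 40 \left(6 + 4\right) \left(-29\right)}{-80547} = \left(-40\right) 10 \left(-29\right) \left(- \frac{1}{80547}\right) = \left(-400\right) \left(-29\right) \left(- \frac{1}{80547}\right) = 11600 \left(- \frac{1}{80547}\right) = - \frac{11600}{80547}$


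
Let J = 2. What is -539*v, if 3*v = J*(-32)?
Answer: 34496/3 ≈ 11499.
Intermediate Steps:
v = -64/3 (v = (2*(-32))/3 = (⅓)*(-64) = -64/3 ≈ -21.333)
-539*v = -539*(-64/3) = 34496/3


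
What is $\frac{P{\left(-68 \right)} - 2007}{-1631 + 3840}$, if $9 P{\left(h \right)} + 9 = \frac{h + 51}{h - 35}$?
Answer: $- \frac{1861399}{2047743} \approx -0.909$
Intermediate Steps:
$P{\left(h \right)} = -1 + \frac{51 + h}{9 \left(-35 + h\right)}$ ($P{\left(h \right)} = -1 + \frac{\left(h + 51\right) \frac{1}{h - 35}}{9} = -1 + \frac{\left(51 + h\right) \frac{1}{-35 + h}}{9} = -1 + \frac{\frac{1}{-35 + h} \left(51 + h\right)}{9} = -1 + \frac{51 + h}{9 \left(-35 + h\right)}$)
$\frac{P{\left(-68 \right)} - 2007}{-1631 + 3840} = \frac{\frac{2 \left(183 - -272\right)}{9 \left(-35 - 68\right)} - 2007}{-1631 + 3840} = \frac{\frac{2 \left(183 + 272\right)}{9 \left(-103\right)} - 2007}{2209} = \left(\frac{2}{9} \left(- \frac{1}{103}\right) 455 - 2007\right) \frac{1}{2209} = \left(- \frac{910}{927} - 2007\right) \frac{1}{2209} = \left(- \frac{1861399}{927}\right) \frac{1}{2209} = - \frac{1861399}{2047743}$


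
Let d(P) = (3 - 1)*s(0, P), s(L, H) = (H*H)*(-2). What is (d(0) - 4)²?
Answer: 16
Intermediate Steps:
s(L, H) = -2*H² (s(L, H) = H²*(-2) = -2*H²)
d(P) = -4*P² (d(P) = (3 - 1)*(-2*P²) = 2*(-2*P²) = -4*P²)
(d(0) - 4)² = (-4*0² - 4)² = (-4*0 - 4)² = (0 - 4)² = (-4)² = 16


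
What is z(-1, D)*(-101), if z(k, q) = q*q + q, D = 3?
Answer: -1212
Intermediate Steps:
z(k, q) = q + q**2 (z(k, q) = q**2 + q = q + q**2)
z(-1, D)*(-101) = (3*(1 + 3))*(-101) = (3*4)*(-101) = 12*(-101) = -1212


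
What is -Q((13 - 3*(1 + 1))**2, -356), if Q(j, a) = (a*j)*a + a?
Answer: -6209708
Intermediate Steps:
Q(j, a) = a + j*a**2 (Q(j, a) = j*a**2 + a = a + j*a**2)
-Q((13 - 3*(1 + 1))**2, -356) = -(-356)*(1 - 356*(13 - 3*(1 + 1))**2) = -(-356)*(1 - 356*(13 - 3*2)**2) = -(-356)*(1 - 356*(13 - 6)**2) = -(-356)*(1 - 356*7**2) = -(-356)*(1 - 356*49) = -(-356)*(1 - 17444) = -(-356)*(-17443) = -1*6209708 = -6209708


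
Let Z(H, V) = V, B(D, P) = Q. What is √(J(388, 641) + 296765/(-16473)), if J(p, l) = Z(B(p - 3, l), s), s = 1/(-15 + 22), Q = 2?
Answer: I*√822291918/6783 ≈ 4.2276*I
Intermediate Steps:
s = ⅐ (s = 1/7 = ⅐ ≈ 0.14286)
B(D, P) = 2
J(p, l) = ⅐
√(J(388, 641) + 296765/(-16473)) = √(⅐ + 296765/(-16473)) = √(⅐ + 296765*(-1/16473)) = √(⅐ - 296765/16473) = √(-2060882/115311) = I*√822291918/6783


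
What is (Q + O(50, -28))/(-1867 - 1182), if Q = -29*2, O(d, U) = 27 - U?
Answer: 3/3049 ≈ 0.00098393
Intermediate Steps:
Q = -58
(Q + O(50, -28))/(-1867 - 1182) = (-58 + (27 - 1*(-28)))/(-1867 - 1182) = (-58 + (27 + 28))/(-3049) = (-58 + 55)*(-1/3049) = -3*(-1/3049) = 3/3049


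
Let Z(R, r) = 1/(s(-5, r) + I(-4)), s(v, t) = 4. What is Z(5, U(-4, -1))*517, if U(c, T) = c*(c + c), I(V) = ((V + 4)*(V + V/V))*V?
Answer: 517/4 ≈ 129.25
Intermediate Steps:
I(V) = V*(1 + V)*(4 + V) (I(V) = ((4 + V)*(V + 1))*V = ((4 + V)*(1 + V))*V = ((1 + V)*(4 + V))*V = V*(1 + V)*(4 + V))
U(c, T) = 2*c² (U(c, T) = c*(2*c) = 2*c²)
Z(R, r) = ¼ (Z(R, r) = 1/(4 - 4*(4 + (-4)² + 5*(-4))) = 1/(4 - 4*(4 + 16 - 20)) = 1/(4 - 4*0) = 1/(4 + 0) = 1/4 = ¼)
Z(5, U(-4, -1))*517 = (¼)*517 = 517/4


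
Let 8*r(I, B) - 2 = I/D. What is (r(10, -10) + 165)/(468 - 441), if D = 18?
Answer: 11903/1944 ≈ 6.1229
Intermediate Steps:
r(I, B) = ¼ + I/144 (r(I, B) = ¼ + (I/18)/8 = ¼ + I/144)
(r(10, -10) + 165)/(468 - 441) = ((¼ + (1/144)*10) + 165)/(468 - 441) = ((¼ + 5/72) + 165)/27 = (23/72 + 165)*(1/27) = (11903/72)*(1/27) = 11903/1944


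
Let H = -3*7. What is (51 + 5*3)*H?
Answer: -1386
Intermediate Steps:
H = -21
(51 + 5*3)*H = (51 + 5*3)*(-21) = (51 + 15)*(-21) = 66*(-21) = -1386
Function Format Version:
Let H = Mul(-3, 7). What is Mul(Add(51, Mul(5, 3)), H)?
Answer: -1386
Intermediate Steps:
H = -21
Mul(Add(51, Mul(5, 3)), H) = Mul(Add(51, Mul(5, 3)), -21) = Mul(Add(51, 15), -21) = Mul(66, -21) = -1386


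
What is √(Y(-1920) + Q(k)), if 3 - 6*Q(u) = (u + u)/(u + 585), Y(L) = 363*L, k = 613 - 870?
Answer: I*√168708741186/492 ≈ 834.84*I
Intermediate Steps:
k = -257
Q(u) = ½ - u/(3*(585 + u)) (Q(u) = ½ - (u + u)/(6*(u + 585)) = ½ - 2*u/(6*(585 + u)) = ½ - u/(3*(585 + u)))
√(Y(-1920) + Q(k)) = √(363*(-1920) + (1755 - 257)/(6*(585 - 257))) = √(-696960 + (⅙)*1498/328) = √(-696960 + (⅙)*(1/328)*1498) = √(-696960 + 749/984) = √(-685807891/984) = I*√168708741186/492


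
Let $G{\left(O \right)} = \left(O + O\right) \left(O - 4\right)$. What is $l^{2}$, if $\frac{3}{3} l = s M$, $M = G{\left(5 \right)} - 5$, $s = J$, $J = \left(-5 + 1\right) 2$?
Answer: $1600$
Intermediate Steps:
$G{\left(O \right)} = 2 O \left(-4 + O\right)$
$J = -8$ ($J = \left(-4\right) 2 = -8$)
$s = -8$
$M = 5$ ($M = 2 \cdot 5 \left(-4 + 5\right) - 5 = 2 \cdot 5 \cdot 1 - 5 = 10 - 5 = 5$)
$l = -40$ ($l = \left(-8\right) 5 = -40$)
$l^{2} = \left(-40\right)^{2} = 1600$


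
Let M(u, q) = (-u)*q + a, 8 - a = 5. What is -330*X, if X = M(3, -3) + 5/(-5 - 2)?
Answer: -26070/7 ≈ -3724.3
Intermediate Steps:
a = 3 (a = 8 - 1*5 = 8 - 5 = 3)
M(u, q) = 3 - q*u (M(u, q) = (-u)*q + 3 = -q*u + 3 = 3 - q*u)
X = 79/7 (X = (3 - 1*(-3)*3) + 5/(-5 - 2) = (3 + 9) + 5/(-7) = 12 - ⅐*5 = 12 - 5/7 = 79/7 ≈ 11.286)
-330*X = -330*79/7 = -26070/7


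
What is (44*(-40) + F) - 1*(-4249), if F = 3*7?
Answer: 2510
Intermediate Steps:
F = 21
(44*(-40) + F) - 1*(-4249) = (44*(-40) + 21) - 1*(-4249) = (-1760 + 21) + 4249 = -1739 + 4249 = 2510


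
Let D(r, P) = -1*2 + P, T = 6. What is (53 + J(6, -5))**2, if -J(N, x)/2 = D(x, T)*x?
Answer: 8649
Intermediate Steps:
D(r, P) = -2 + P
J(N, x) = -8*x (J(N, x) = -2*(-2 + 6)*x = -8*x)
(53 + J(6, -5))**2 = (53 - 8*(-5))**2 = (53 + 40)**2 = 93**2 = 8649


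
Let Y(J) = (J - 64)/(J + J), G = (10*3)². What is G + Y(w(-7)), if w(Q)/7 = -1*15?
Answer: 189169/210 ≈ 900.80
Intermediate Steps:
G = 900 (G = 30² = 900)
w(Q) = -105 (w(Q) = 7*(-1*15) = 7*(-15) = -105)
Y(J) = (-64 + J)/(2*J) (Y(J) = (-64 + J)/((2*J)) = (-64 + J)*(1/(2*J)) = (-64 + J)/(2*J))
G + Y(w(-7)) = 900 + (½)*(-64 - 105)/(-105) = 900 + (½)*(-1/105)*(-169) = 900 + 169/210 = 189169/210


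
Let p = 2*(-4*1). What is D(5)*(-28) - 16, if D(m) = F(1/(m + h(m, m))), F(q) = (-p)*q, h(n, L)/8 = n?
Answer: -944/45 ≈ -20.978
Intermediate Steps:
h(n, L) = 8*n
p = -8 (p = 2*(-4) = -8)
F(q) = 8*q (F(q) = (-1*(-8))*q = 8*q)
D(m) = 8/(9*m) (D(m) = 8/(m + 8*m) = 8/((9*m)) = 8*(1/(9*m)) = 8/(9*m))
D(5)*(-28) - 16 = ((8/9)/5)*(-28) - 16 = ((8/9)*(⅕))*(-28) - 16 = (8/45)*(-28) - 16 = -224/45 - 16 = -944/45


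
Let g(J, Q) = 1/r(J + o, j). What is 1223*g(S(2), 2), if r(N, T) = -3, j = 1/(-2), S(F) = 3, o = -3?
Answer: -1223/3 ≈ -407.67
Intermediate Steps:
j = -½ ≈ -0.50000
g(J, Q) = -⅓ (g(J, Q) = 1/(-3) = -⅓)
1223*g(S(2), 2) = 1223*(-⅓) = -1223/3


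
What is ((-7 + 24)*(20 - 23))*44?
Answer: -2244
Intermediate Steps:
((-7 + 24)*(20 - 23))*44 = (17*(-3))*44 = -51*44 = -2244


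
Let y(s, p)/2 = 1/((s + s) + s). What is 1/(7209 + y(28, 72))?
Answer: 42/302779 ≈ 0.00013871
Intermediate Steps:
y(s, p) = 2/(3*s) (y(s, p) = 2/((s + s) + s) = 2/(2*s + s) = 2/((3*s)) = 2*(1/(3*s)) = 2/(3*s))
1/(7209 + y(28, 72)) = 1/(7209 + (⅔)/28) = 1/(7209 + (⅔)*(1/28)) = 1/(7209 + 1/42) = 1/(302779/42) = 42/302779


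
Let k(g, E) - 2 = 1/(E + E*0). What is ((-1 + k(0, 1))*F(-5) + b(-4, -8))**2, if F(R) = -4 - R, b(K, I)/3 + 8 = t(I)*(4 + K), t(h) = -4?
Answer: 484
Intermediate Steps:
k(g, E) = 2 + 1/E (k(g, E) = 2 + 1/(E + E*0) = 2 + 1/(E + 0) = 2 + 1/E)
b(K, I) = -72 - 12*K (b(K, I) = -24 + 3*(-4*(4 + K)) = -24 + 3*(-16 - 4*K) = -24 + (-48 - 12*K) = -72 - 12*K)
((-1 + k(0, 1))*F(-5) + b(-4, -8))**2 = ((-1 + (2 + 1/1))*(-4 - 1*(-5)) + (-72 - 12*(-4)))**2 = ((-1 + (2 + 1))*(-4 + 5) + (-72 + 48))**2 = ((-1 + 3)*1 - 24)**2 = (2*1 - 24)**2 = (2 - 24)**2 = (-22)**2 = 484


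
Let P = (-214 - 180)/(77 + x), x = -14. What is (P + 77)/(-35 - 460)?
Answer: -4457/31185 ≈ -0.14292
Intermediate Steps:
P = -394/63 (P = (-214 - 180)/(77 - 14) = -394/63 ≈ -6.2540)
(P + 77)/(-35 - 460) = (-394/63 + 77)/(-35 - 460) = (4457/63)/(-495) = (4457/63)*(-1/495) = -4457/31185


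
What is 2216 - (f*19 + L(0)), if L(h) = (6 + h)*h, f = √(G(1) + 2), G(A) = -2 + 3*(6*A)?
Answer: 2216 - 57*√2 ≈ 2135.4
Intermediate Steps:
G(A) = -2 + 18*A
f = 3*√2 (f = √((-2 + 18*1) + 2) = √((-2 + 18) + 2) = √(16 + 2) = √18 = 3*√2 ≈ 4.2426)
L(h) = h*(6 + h)
2216 - (f*19 + L(0)) = 2216 - ((3*√2)*19 + 0*(6 + 0)) = 2216 - (57*√2 + 0*6) = 2216 - (57*√2 + 0) = 2216 - 57*√2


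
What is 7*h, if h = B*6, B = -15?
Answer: -630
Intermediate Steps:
h = -90 (h = -15*6 = -90)
7*h = 7*(-90) = -630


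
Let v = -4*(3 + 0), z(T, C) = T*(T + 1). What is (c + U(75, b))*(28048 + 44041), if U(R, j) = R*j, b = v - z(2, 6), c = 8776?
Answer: 535332914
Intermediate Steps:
z(T, C) = T*(1 + T)
v = -12 (v = -4*3 = -12)
b = -18 (b = -12 - 2*(1 + 2) = -12 - 2*3 = -12 - 1*6 = -12 - 6 = -18)
(c + U(75, b))*(28048 + 44041) = (8776 + 75*(-18))*(28048 + 44041) = (8776 - 1350)*72089 = 7426*72089 = 535332914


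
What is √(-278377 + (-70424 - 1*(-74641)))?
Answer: 4*I*√17135 ≈ 523.6*I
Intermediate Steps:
√(-278377 + (-70424 - 1*(-74641))) = √(-278377 + (-70424 + 74641)) = √(-278377 + 4217) = √(-274160) = 4*I*√17135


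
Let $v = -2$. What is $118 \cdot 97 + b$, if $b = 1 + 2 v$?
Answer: $11443$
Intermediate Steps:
$b = -3$ ($b = 1 + 2 \left(-2\right) = 1 - 4 = -3$)
$118 \cdot 97 + b = 118 \cdot 97 - 3 = 11446 - 3 = 11443$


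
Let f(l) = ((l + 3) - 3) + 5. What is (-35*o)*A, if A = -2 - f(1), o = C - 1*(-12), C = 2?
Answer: 3920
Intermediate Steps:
f(l) = 5 + l (f(l) = ((3 + l) - 3) + 5 = l + 5 = 5 + l)
o = 14 (o = 2 - 1*(-12) = 2 + 12 = 14)
A = -8 (A = -2 - (5 + 1) = -2 - 1*6 = -2 - 6 = -8)
(-35*o)*A = -35*14*(-8) = -490*(-8) = 3920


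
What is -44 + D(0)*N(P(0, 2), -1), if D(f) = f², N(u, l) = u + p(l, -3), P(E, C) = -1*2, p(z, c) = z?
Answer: -44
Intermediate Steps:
P(E, C) = -2
N(u, l) = l + u (N(u, l) = u + l = l + u)
-44 + D(0)*N(P(0, 2), -1) = -44 + 0²*(-1 - 2) = -44 + 0*(-3) = -44 + 0 = -44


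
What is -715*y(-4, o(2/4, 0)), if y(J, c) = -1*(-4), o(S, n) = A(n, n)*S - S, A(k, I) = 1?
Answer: -2860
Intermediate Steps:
o(S, n) = 0 (o(S, n) = 1*S - S = S - S = 0)
y(J, c) = 4
-715*y(-4, o(2/4, 0)) = -715*4 = -2860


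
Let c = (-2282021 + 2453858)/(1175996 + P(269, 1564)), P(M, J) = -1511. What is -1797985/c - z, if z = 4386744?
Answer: -955170447151/57279 ≈ -1.6676e+7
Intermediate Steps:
c = 57279/391495 (c = (-2282021 + 2453858)/(1175996 - 1511) = 171837/1174485 = 171837*(1/1174485) = 57279/391495 ≈ 0.14631)
-1797985/c - z = -1797985/57279/391495 - 1*4386744 = -1797985*391495/57279 - 4386744 = -703902137575/57279 - 4386744 = -955170447151/57279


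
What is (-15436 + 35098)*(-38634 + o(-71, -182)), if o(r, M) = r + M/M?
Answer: -760998048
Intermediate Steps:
o(r, M) = 1 + r (o(r, M) = r + 1 = 1 + r)
(-15436 + 35098)*(-38634 + o(-71, -182)) = (-15436 + 35098)*(-38634 + (1 - 71)) = 19662*(-38634 - 70) = 19662*(-38704) = -760998048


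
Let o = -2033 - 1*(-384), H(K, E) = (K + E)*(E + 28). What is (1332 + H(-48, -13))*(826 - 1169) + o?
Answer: -144680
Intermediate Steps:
H(K, E) = (28 + E)*(E + K) (H(K, E) = (E + K)*(28 + E) = (28 + E)*(E + K))
o = -1649 (o = -2033 + 384 = -1649)
(1332 + H(-48, -13))*(826 - 1169) + o = (1332 + ((-13)² + 28*(-13) + 28*(-48) - 13*(-48)))*(826 - 1169) - 1649 = (1332 + (169 - 364 - 1344 + 624))*(-343) - 1649 = (1332 - 915)*(-343) - 1649 = 417*(-343) - 1649 = -143031 - 1649 = -144680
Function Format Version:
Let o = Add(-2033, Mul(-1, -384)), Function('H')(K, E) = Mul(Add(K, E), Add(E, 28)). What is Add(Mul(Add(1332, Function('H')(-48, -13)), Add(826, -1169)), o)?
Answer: -144680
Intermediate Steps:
Function('H')(K, E) = Mul(Add(28, E), Add(E, K)) (Function('H')(K, E) = Mul(Add(E, K), Add(28, E)) = Mul(Add(28, E), Add(E, K)))
o = -1649 (o = Add(-2033, 384) = -1649)
Add(Mul(Add(1332, Function('H')(-48, -13)), Add(826, -1169)), o) = Add(Mul(Add(1332, Add(Pow(-13, 2), Mul(28, -13), Mul(28, -48), Mul(-13, -48))), Add(826, -1169)), -1649) = Add(Mul(Add(1332, Add(169, -364, -1344, 624)), -343), -1649) = Add(Mul(Add(1332, -915), -343), -1649) = Add(Mul(417, -343), -1649) = Add(-143031, -1649) = -144680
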